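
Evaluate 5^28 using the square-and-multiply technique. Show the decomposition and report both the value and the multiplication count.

Computing 5^28 by squaring (build up from 5^1; each line after the first costs one multiplication):

5^1 = 5
5^2 = (5^1)^2 = 5^2 = 25
5^3 = 5 * 5^2 = 5 * 25 = 125
5^6 = (5^3)^2 = 125^2 = 15625
5^7 = 5 * 5^6 = 5 * 15625 = 78125
5^14 = (5^7)^2 = 78125^2 = 6103515625
5^28 = (5^14)^2 = 6103515625^2 = 37252902984619140625

Result: 37252902984619140625
Multiplications needed: 6 (6 lines after 5^1)

5^28 = 37252902984619140625. Using exponentiation by squaring, this requires 6 multiplications. The key idea: if the exponent is even, square the half-power; if odd, multiply by the base once.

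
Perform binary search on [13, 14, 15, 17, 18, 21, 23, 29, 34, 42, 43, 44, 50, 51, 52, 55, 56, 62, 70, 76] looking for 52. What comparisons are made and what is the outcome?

Binary search for 52 in [13, 14, 15, 17, 18, 21, 23, 29, 34, 42, 43, 44, 50, 51, 52, 55, 56, 62, 70, 76]:

lo=0, hi=19, mid=9, arr[mid]=42 -> 42 < 52, search right half
lo=10, hi=19, mid=14, arr[mid]=52 -> Found target at index 14!

Binary search finds 52 at index 14 after 2 comparisons. The search repeatedly halves the search space by comparing with the middle element.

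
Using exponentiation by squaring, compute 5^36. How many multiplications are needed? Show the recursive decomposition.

Computing 5^36 by squaring (build up from 5^1; each line after the first costs one multiplication):

5^1 = 5
5^2 = (5^1)^2 = 5^2 = 25
5^4 = (5^2)^2 = 25^2 = 625
5^8 = (5^4)^2 = 625^2 = 390625
5^9 = 5 * 5^8 = 5 * 390625 = 1953125
5^18 = (5^9)^2 = 1953125^2 = 3814697265625
5^36 = (5^18)^2 = 3814697265625^2 = 14551915228366851806640625

Result: 14551915228366851806640625
Multiplications needed: 6 (6 lines after 5^1)

5^36 = 14551915228366851806640625. Using exponentiation by squaring, this requires 6 multiplications. The key idea: if the exponent is even, square the half-power; if odd, multiply by the base once.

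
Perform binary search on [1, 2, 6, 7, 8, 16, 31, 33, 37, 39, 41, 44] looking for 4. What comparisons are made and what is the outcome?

Binary search for 4 in [1, 2, 6, 7, 8, 16, 31, 33, 37, 39, 41, 44]:

lo=0, hi=11, mid=5, arr[mid]=16 -> 16 > 4, search left half
lo=0, hi=4, mid=2, arr[mid]=6 -> 6 > 4, search left half
lo=0, hi=1, mid=0, arr[mid]=1 -> 1 < 4, search right half
lo=1, hi=1, mid=1, arr[mid]=2 -> 2 < 4, search right half
lo=2 > hi=1, target 4 not found

Binary search determines that 4 is not in the array after 4 comparisons. The search space was exhausted without finding the target.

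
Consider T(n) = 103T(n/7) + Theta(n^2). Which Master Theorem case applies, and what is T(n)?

Master Theorem for T(n) = 103T(n/7) + O(n^2):

a = 103, b = 7, c = 2
log_b(a) = log_7(103) = 2.3818

Case 1: c = 2 < log_7(103) = 2.3818
T(n) = O(n^(log_7 103))

For T(n) = 103T(n/7) + O(n^2): log_7(103) = 2.3818. This is Case 1 of the Master Theorem (c < log_b(a), work dominated by leaves), giving O(n^(log_7 103)).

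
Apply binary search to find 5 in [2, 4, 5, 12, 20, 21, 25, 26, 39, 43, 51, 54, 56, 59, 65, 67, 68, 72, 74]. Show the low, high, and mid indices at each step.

Binary search for 5 in [2, 4, 5, 12, 20, 21, 25, 26, 39, 43, 51, 54, 56, 59, 65, 67, 68, 72, 74]:

lo=0, hi=18, mid=9, arr[mid]=43 -> 43 > 5, search left half
lo=0, hi=8, mid=4, arr[mid]=20 -> 20 > 5, search left half
lo=0, hi=3, mid=1, arr[mid]=4 -> 4 < 5, search right half
lo=2, hi=3, mid=2, arr[mid]=5 -> Found target at index 2!

Binary search finds 5 at index 2 after 4 comparisons. The search repeatedly halves the search space by comparing with the middle element.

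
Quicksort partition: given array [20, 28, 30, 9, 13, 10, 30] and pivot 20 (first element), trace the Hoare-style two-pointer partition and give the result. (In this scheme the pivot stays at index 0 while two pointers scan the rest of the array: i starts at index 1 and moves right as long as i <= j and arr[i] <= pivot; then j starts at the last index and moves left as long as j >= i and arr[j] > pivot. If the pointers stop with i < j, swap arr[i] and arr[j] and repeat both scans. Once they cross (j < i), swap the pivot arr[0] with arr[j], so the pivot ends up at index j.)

Hoare-style two-pointer partition with pivot = 20:

Initial array: [20, 28, 30, 9, 13, 10, 30]

Pointers start at i = 1, j = 6.
i stops at index 1 (arr[1]=28 > 20), j stops at index 5 (arr[5]=10 <= 20): swap arr[1] and arr[5], array becomes [20, 10, 30, 9, 13, 28, 30]
i stops at index 2 (arr[2]=30 > 20), j stops at index 4 (arr[4]=13 <= 20): swap arr[2] and arr[4], array becomes [20, 10, 13, 9, 30, 28, 30]
i ends at 4, j ends at 3: the pointers have crossed (j < i), so scanning stops.

Swap pivot arr[0] with arr[3] to place pivot at position 3: [9, 10, 13, 20, 30, 28, 30]
Pivot position: 3

After partitioning with pivot 20, the array becomes [9, 10, 13, 20, 30, 28, 30]. The pivot is placed at index 3. All elements to the left of the pivot are <= 20, and all elements to the right are > 20.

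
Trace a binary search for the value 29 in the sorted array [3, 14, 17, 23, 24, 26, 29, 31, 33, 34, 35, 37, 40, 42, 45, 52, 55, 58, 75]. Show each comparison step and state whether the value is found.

Binary search for 29 in [3, 14, 17, 23, 24, 26, 29, 31, 33, 34, 35, 37, 40, 42, 45, 52, 55, 58, 75]:

lo=0, hi=18, mid=9, arr[mid]=34 -> 34 > 29, search left half
lo=0, hi=8, mid=4, arr[mid]=24 -> 24 < 29, search right half
lo=5, hi=8, mid=6, arr[mid]=29 -> Found target at index 6!

Binary search finds 29 at index 6 after 3 comparisons. The search repeatedly halves the search space by comparing with the middle element.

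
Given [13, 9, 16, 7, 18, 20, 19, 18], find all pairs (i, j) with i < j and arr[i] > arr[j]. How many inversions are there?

Finding inversions in [13, 9, 16, 7, 18, 20, 19, 18]:

(0, 1): arr[0]=13 > arr[1]=9
(0, 3): arr[0]=13 > arr[3]=7
(1, 3): arr[1]=9 > arr[3]=7
(2, 3): arr[2]=16 > arr[3]=7
(5, 6): arr[5]=20 > arr[6]=19
(5, 7): arr[5]=20 > arr[7]=18
(6, 7): arr[6]=19 > arr[7]=18

Total inversions: 7

The array has 7 inversion(s): (0,1), (0,3), (1,3), (2,3), (5,6), (5,7), (6,7). Each pair (i,j) satisfies i < j and arr[i] > arr[j].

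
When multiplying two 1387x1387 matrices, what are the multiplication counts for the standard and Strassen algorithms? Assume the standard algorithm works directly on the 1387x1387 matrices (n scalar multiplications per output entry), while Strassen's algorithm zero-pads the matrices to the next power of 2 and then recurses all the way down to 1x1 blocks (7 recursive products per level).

Matrix multiplication for 1387x1387 matrices:

Strassen's algorithm requires power-of-2 dimensions. Pad 1387x1387 to 2048x2048 (next power of 2).

Standard algorithm: 1387^3 = 2668267603 multiplications
Strassen's algorithm: 7^(log2(2048)) = 7^11 = 1977326743 multiplications
Savings: 2668267603 - 1977326743 = 690940860 multiplications

Standard: 2668267603 multiplications (1387^3). Strassen: 1977326743 multiplications (7^11, after padding to 2048x2048). Strassen reduces 8 recursive multiplications to 7 at each level.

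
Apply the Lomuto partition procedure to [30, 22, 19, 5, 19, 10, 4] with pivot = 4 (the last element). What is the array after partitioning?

Lomuto partition with pivot = 4:

Initial array: [30, 22, 19, 5, 19, 10, 4]

arr[0]=30 > 4: no swap
arr[1]=22 > 4: no swap
arr[2]=19 > 4: no swap
arr[3]=5 > 4: no swap
arr[4]=19 > 4: no swap
arr[5]=10 > 4: no swap

Place pivot at position 0: [4, 22, 19, 5, 19, 10, 30]
Pivot position: 0

After partitioning with pivot 4, the array becomes [4, 22, 19, 5, 19, 10, 30]. The pivot is placed at index 0. All elements to the left of the pivot are <= 4, and all elements to the right are > 4.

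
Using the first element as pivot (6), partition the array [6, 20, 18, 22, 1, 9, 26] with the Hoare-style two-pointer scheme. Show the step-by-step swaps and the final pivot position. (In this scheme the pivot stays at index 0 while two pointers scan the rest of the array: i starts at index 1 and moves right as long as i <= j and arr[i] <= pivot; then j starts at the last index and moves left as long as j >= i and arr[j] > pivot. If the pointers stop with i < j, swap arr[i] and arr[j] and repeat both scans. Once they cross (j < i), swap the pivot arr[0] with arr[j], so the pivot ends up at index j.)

Hoare-style two-pointer partition with pivot = 6:

Initial array: [6, 20, 18, 22, 1, 9, 26]

Pointers start at i = 1, j = 6.
i stops at index 1 (arr[1]=20 > 6), j stops at index 4 (arr[4]=1 <= 6): swap arr[1] and arr[4], array becomes [6, 1, 18, 22, 20, 9, 26]
i ends at 2, j ends at 1: the pointers have crossed (j < i), so scanning stops.

Swap pivot arr[0] with arr[1] to place pivot at position 1: [1, 6, 18, 22, 20, 9, 26]
Pivot position: 1

After partitioning with pivot 6, the array becomes [1, 6, 18, 22, 20, 9, 26]. The pivot is placed at index 1. All elements to the left of the pivot are <= 6, and all elements to the right are > 6.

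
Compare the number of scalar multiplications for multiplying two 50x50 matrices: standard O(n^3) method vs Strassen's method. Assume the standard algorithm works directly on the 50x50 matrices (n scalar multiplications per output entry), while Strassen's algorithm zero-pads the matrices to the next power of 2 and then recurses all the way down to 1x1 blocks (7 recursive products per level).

Matrix multiplication for 50x50 matrices:

Strassen's algorithm requires power-of-2 dimensions. Pad 50x50 to 64x64 (next power of 2).

Standard algorithm: 50^3 = 125000 multiplications
Strassen's algorithm: 7^(log2(64)) = 7^6 = 117649 multiplications
Savings: 125000 - 117649 = 7351 multiplications

Standard: 125000 multiplications (50^3). Strassen: 117649 multiplications (7^6, after padding to 64x64). Strassen reduces 8 recursive multiplications to 7 at each level.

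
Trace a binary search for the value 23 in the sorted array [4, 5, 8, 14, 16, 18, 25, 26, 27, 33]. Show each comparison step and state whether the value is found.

Binary search for 23 in [4, 5, 8, 14, 16, 18, 25, 26, 27, 33]:

lo=0, hi=9, mid=4, arr[mid]=16 -> 16 < 23, search right half
lo=5, hi=9, mid=7, arr[mid]=26 -> 26 > 23, search left half
lo=5, hi=6, mid=5, arr[mid]=18 -> 18 < 23, search right half
lo=6, hi=6, mid=6, arr[mid]=25 -> 25 > 23, search left half
lo=6 > hi=5, target 23 not found

Binary search determines that 23 is not in the array after 4 comparisons. The search space was exhausted without finding the target.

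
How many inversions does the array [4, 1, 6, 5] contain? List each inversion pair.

Finding inversions in [4, 1, 6, 5]:

(0, 1): arr[0]=4 > arr[1]=1
(2, 3): arr[2]=6 > arr[3]=5

Total inversions: 2

The array has 2 inversion(s): (0,1), (2,3). Each pair (i,j) satisfies i < j and arr[i] > arr[j].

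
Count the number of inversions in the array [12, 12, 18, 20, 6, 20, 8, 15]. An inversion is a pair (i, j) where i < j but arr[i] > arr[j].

Finding inversions in [12, 12, 18, 20, 6, 20, 8, 15]:

(0, 4): arr[0]=12 > arr[4]=6
(0, 6): arr[0]=12 > arr[6]=8
(1, 4): arr[1]=12 > arr[4]=6
(1, 6): arr[1]=12 > arr[6]=8
(2, 4): arr[2]=18 > arr[4]=6
(2, 6): arr[2]=18 > arr[6]=8
(2, 7): arr[2]=18 > arr[7]=15
(3, 4): arr[3]=20 > arr[4]=6
(3, 6): arr[3]=20 > arr[6]=8
(3, 7): arr[3]=20 > arr[7]=15
(5, 6): arr[5]=20 > arr[6]=8
(5, 7): arr[5]=20 > arr[7]=15

Total inversions: 12

The array has 12 inversion(s): (0,4), (0,6), (1,4), (1,6), (2,4), (2,6), (2,7), (3,4), (3,6), (3,7), (5,6), (5,7). Each pair (i,j) satisfies i < j and arr[i] > arr[j].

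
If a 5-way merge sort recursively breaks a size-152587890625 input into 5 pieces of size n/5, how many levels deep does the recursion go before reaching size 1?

For divide and conquer with division factor 5:

Problem sizes at each level:
Level 0: 152587890625
Level 1: 30517578125
Level 2: 6103515625
Level 3: 1220703125
Level 4: 244140625
Level 5: 48828125
Level 6: 9765625
Level 7: 1953125
Level 8: 390625
Level 9: 78125
Level 10: 15625
Level 11: 3125
Level 12: 625
Level 13: 125
Level 14: 25
Level 15: 5
Level 16: 1

The root is level 0 and the size-1 base case is level 16 (the tree spans levels 0 through 16, i.e. 17 levels counting the root), so the depth is the number of divisions: log_5(152587890625) = 16

The recursion tree depth is log_5(152587890625) = 16. At each level, the problem size is divided by 5, so it takes 16 divisions to reduce to a base case of size 1. The algorithm makes 5 recursive calls at each level.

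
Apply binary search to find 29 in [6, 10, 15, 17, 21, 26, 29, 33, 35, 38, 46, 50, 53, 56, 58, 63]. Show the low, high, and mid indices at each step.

Binary search for 29 in [6, 10, 15, 17, 21, 26, 29, 33, 35, 38, 46, 50, 53, 56, 58, 63]:

lo=0, hi=15, mid=7, arr[mid]=33 -> 33 > 29, search left half
lo=0, hi=6, mid=3, arr[mid]=17 -> 17 < 29, search right half
lo=4, hi=6, mid=5, arr[mid]=26 -> 26 < 29, search right half
lo=6, hi=6, mid=6, arr[mid]=29 -> Found target at index 6!

Binary search finds 29 at index 6 after 4 comparisons. The search repeatedly halves the search space by comparing with the middle element.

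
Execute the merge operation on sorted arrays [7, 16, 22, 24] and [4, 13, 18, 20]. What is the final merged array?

Merging process:

Compare 7 vs 4: take 4 from right. Merged: [4]
Compare 7 vs 13: take 7 from left. Merged: [4, 7]
Compare 16 vs 13: take 13 from right. Merged: [4, 7, 13]
Compare 16 vs 18: take 16 from left. Merged: [4, 7, 13, 16]
Compare 22 vs 18: take 18 from right. Merged: [4, 7, 13, 16, 18]
Compare 22 vs 20: take 20 from right. Merged: [4, 7, 13, 16, 18, 20]
Append remaining from left: [22, 24]. Merged: [4, 7, 13, 16, 18, 20, 22, 24]

Final merged array: [4, 7, 13, 16, 18, 20, 22, 24]
Total comparisons: 6

The merged array is [4, 7, 13, 16, 18, 20, 22, 24], requiring 6 comparisons. The merge step runs in O(n) time where n is the total number of elements.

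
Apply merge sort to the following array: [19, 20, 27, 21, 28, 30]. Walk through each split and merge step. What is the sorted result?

Merge sort trace:

Split: [19, 20, 27, 21, 28, 30] -> [19, 20, 27] and [21, 28, 30]
  Split: [19, 20, 27] -> [19] and [20, 27]
    Split: [20, 27] -> [20] and [27]
    Merge: [20] + [27] -> [20, 27]
  Merge: [19] + [20, 27] -> [19, 20, 27]
  Split: [21, 28, 30] -> [21] and [28, 30]
    Split: [28, 30] -> [28] and [30]
    Merge: [28] + [30] -> [28, 30]
  Merge: [21] + [28, 30] -> [21, 28, 30]
Merge: [19, 20, 27] + [21, 28, 30] -> [19, 20, 21, 27, 28, 30]

Final sorted array: [19, 20, 21, 27, 28, 30]

The merge sort proceeds by recursively splitting the array and merging sorted halves.
After all merges, the sorted array is [19, 20, 21, 27, 28, 30].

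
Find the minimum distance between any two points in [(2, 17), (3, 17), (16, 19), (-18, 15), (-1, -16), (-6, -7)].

Computing all pairwise distances among 6 points:

d((2, 17), (3, 17)) = 1.0 <-- minimum
d((2, 17), (16, 19)) = 14.1421
d((2, 17), (-18, 15)) = 20.0998
d((2, 17), (-1, -16)) = 33.1361
d((2, 17), (-6, -7)) = 25.2982
d((3, 17), (16, 19)) = 13.1529
d((3, 17), (-18, 15)) = 21.095
d((3, 17), (-1, -16)) = 33.2415
d((3, 17), (-6, -7)) = 25.632
d((16, 19), (-18, 15)) = 34.2345
d((16, 19), (-1, -16)) = 38.9102
d((16, 19), (-6, -7)) = 34.0588
d((-18, 15), (-1, -16)) = 35.3553
d((-18, 15), (-6, -7)) = 25.0599
d((-1, -16), (-6, -7)) = 10.2956

Closest pair: (2, 17) and (3, 17) with distance 1.0

The closest pair is (2, 17) and (3, 17) with Euclidean distance 1.0. For 6 points, brute-force pairwise comparison is shown above. For large n, the divide-and-conquer algorithm (sort by x, recurse on halves, check the dividing strip) achieves O(n log n).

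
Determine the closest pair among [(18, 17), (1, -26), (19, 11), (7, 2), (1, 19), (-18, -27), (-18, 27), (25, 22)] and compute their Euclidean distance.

Computing all pairwise distances among 8 points:

d((18, 17), (1, -26)) = 46.2385
d((18, 17), (19, 11)) = 6.0828 <-- minimum
d((18, 17), (7, 2)) = 18.6011
d((18, 17), (1, 19)) = 17.1172
d((18, 17), (-18, -27)) = 56.8507
d((18, 17), (-18, 27)) = 37.3631
d((18, 17), (25, 22)) = 8.6023
d((1, -26), (19, 11)) = 41.1461
d((1, -26), (7, 2)) = 28.6356
d((1, -26), (1, 19)) = 45.0
d((1, -26), (-18, -27)) = 19.0263
d((1, -26), (-18, 27)) = 56.3028
d((1, -26), (25, 22)) = 53.6656
d((19, 11), (7, 2)) = 15.0
d((19, 11), (1, 19)) = 19.6977
d((19, 11), (-18, -27)) = 53.0377
d((19, 11), (-18, 27)) = 40.3113
d((19, 11), (25, 22)) = 12.53
d((7, 2), (1, 19)) = 18.0278
d((7, 2), (-18, -27)) = 38.2884
d((7, 2), (-18, 27)) = 35.3553
d((7, 2), (25, 22)) = 26.9072
d((1, 19), (-18, -27)) = 49.7695
d((1, 19), (-18, 27)) = 20.6155
d((1, 19), (25, 22)) = 24.1868
d((-18, -27), (-18, 27)) = 54.0
d((-18, -27), (25, 22)) = 65.192
d((-18, 27), (25, 22)) = 43.2897

Closest pair: (18, 17) and (19, 11) with distance 6.0828

The closest pair is (18, 17) and (19, 11) with Euclidean distance 6.0828. For 8 points, brute-force pairwise comparison is shown above. For large n, the divide-and-conquer algorithm (sort by x, recurse on halves, check the dividing strip) achieves O(n log n).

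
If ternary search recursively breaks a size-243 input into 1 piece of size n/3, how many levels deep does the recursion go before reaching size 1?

For divide and conquer with division factor 3:

Problem sizes at each level:
Level 0: 243
Level 1: 81
Level 2: 27
Level 3: 9
Level 4: 3
Level 5: 1

The root is level 0 and the size-1 base case is level 5 (the tree spans levels 0 through 5, i.e. 6 levels counting the root), so the depth is the number of divisions: log_3(243) = 5

The recursion tree depth is log_3(243) = 5. At each level, the problem size is divided by 3, so it takes 5 divisions to reduce to a base case of size 1. The algorithm makes 1 recursive call at each level.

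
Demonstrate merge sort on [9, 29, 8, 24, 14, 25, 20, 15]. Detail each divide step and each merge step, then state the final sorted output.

Merge sort trace:

Split: [9, 29, 8, 24, 14, 25, 20, 15] -> [9, 29, 8, 24] and [14, 25, 20, 15]
  Split: [9, 29, 8, 24] -> [9, 29] and [8, 24]
    Split: [9, 29] -> [9] and [29]
    Merge: [9] + [29] -> [9, 29]
    Split: [8, 24] -> [8] and [24]
    Merge: [8] + [24] -> [8, 24]
  Merge: [9, 29] + [8, 24] -> [8, 9, 24, 29]
  Split: [14, 25, 20, 15] -> [14, 25] and [20, 15]
    Split: [14, 25] -> [14] and [25]
    Merge: [14] + [25] -> [14, 25]
    Split: [20, 15] -> [20] and [15]
    Merge: [20] + [15] -> [15, 20]
  Merge: [14, 25] + [15, 20] -> [14, 15, 20, 25]
Merge: [8, 9, 24, 29] + [14, 15, 20, 25] -> [8, 9, 14, 15, 20, 24, 25, 29]

Final sorted array: [8, 9, 14, 15, 20, 24, 25, 29]

The merge sort proceeds by recursively splitting the array and merging sorted halves.
After all merges, the sorted array is [8, 9, 14, 15, 20, 24, 25, 29].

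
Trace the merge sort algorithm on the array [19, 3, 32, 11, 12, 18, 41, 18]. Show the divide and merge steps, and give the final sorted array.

Merge sort trace:

Split: [19, 3, 32, 11, 12, 18, 41, 18] -> [19, 3, 32, 11] and [12, 18, 41, 18]
  Split: [19, 3, 32, 11] -> [19, 3] and [32, 11]
    Split: [19, 3] -> [19] and [3]
    Merge: [19] + [3] -> [3, 19]
    Split: [32, 11] -> [32] and [11]
    Merge: [32] + [11] -> [11, 32]
  Merge: [3, 19] + [11, 32] -> [3, 11, 19, 32]
  Split: [12, 18, 41, 18] -> [12, 18] and [41, 18]
    Split: [12, 18] -> [12] and [18]
    Merge: [12] + [18] -> [12, 18]
    Split: [41, 18] -> [41] and [18]
    Merge: [41] + [18] -> [18, 41]
  Merge: [12, 18] + [18, 41] -> [12, 18, 18, 41]
Merge: [3, 11, 19, 32] + [12, 18, 18, 41] -> [3, 11, 12, 18, 18, 19, 32, 41]

Final sorted array: [3, 11, 12, 18, 18, 19, 32, 41]

The merge sort proceeds by recursively splitting the array and merging sorted halves.
After all merges, the sorted array is [3, 11, 12, 18, 18, 19, 32, 41].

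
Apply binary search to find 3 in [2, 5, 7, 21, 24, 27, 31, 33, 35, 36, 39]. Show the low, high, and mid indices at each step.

Binary search for 3 in [2, 5, 7, 21, 24, 27, 31, 33, 35, 36, 39]:

lo=0, hi=10, mid=5, arr[mid]=27 -> 27 > 3, search left half
lo=0, hi=4, mid=2, arr[mid]=7 -> 7 > 3, search left half
lo=0, hi=1, mid=0, arr[mid]=2 -> 2 < 3, search right half
lo=1, hi=1, mid=1, arr[mid]=5 -> 5 > 3, search left half
lo=1 > hi=0, target 3 not found

Binary search determines that 3 is not in the array after 4 comparisons. The search space was exhausted without finding the target.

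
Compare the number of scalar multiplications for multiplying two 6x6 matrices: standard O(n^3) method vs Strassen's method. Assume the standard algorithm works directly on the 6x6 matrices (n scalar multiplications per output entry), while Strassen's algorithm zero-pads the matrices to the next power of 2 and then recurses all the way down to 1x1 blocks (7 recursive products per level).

Matrix multiplication for 6x6 matrices:

Strassen's algorithm requires power-of-2 dimensions. Pad 6x6 to 8x8 (next power of 2).

Standard algorithm: 6^3 = 216 multiplications
Strassen's algorithm: 7^(log2(8)) = 7^3 = 343 multiplications
Difference: 216 - 343 = -127 (Strassen uses MORE here due to padding overhead — for small or just-over-power-of-2 n, padding can outweigh the per-level savings)

Standard: 216 multiplications (6^3). Strassen: 343 multiplications (7^3, after padding to 8x8). Strassen reduces 8 recursive multiplications to 7 at each level.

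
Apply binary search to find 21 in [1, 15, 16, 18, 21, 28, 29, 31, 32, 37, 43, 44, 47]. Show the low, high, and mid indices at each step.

Binary search for 21 in [1, 15, 16, 18, 21, 28, 29, 31, 32, 37, 43, 44, 47]:

lo=0, hi=12, mid=6, arr[mid]=29 -> 29 > 21, search left half
lo=0, hi=5, mid=2, arr[mid]=16 -> 16 < 21, search right half
lo=3, hi=5, mid=4, arr[mid]=21 -> Found target at index 4!

Binary search finds 21 at index 4 after 3 comparisons. The search repeatedly halves the search space by comparing with the middle element.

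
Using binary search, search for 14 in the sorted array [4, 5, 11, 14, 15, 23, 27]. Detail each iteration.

Binary search for 14 in [4, 5, 11, 14, 15, 23, 27]:

lo=0, hi=6, mid=3, arr[mid]=14 -> Found target at index 3!

Binary search finds 14 at index 3 after 1 comparisons. The search repeatedly halves the search space by comparing with the middle element.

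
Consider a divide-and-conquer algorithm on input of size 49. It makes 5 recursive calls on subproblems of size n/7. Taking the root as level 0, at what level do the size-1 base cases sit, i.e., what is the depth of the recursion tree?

For divide and conquer with division factor 7:

Problem sizes at each level:
Level 0: 49
Level 1: 7
Level 2: 1

The root is level 0 and the size-1 base case is level 2 (the tree spans levels 0 through 2, i.e. 3 levels counting the root), so the depth is the number of divisions: log_7(49) = 2

The recursion tree depth is log_7(49) = 2. At each level, the problem size is divided by 7, so it takes 2 divisions to reduce to a base case of size 1. The algorithm makes 5 recursive calls at each level.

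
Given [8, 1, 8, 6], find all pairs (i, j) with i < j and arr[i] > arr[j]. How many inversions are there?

Finding inversions in [8, 1, 8, 6]:

(0, 1): arr[0]=8 > arr[1]=1
(0, 3): arr[0]=8 > arr[3]=6
(2, 3): arr[2]=8 > arr[3]=6

Total inversions: 3

The array has 3 inversion(s): (0,1), (0,3), (2,3). Each pair (i,j) satisfies i < j and arr[i] > arr[j].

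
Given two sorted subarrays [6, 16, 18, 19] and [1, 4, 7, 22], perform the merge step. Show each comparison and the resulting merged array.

Merging process:

Compare 6 vs 1: take 1 from right. Merged: [1]
Compare 6 vs 4: take 4 from right. Merged: [1, 4]
Compare 6 vs 7: take 6 from left. Merged: [1, 4, 6]
Compare 16 vs 7: take 7 from right. Merged: [1, 4, 6, 7]
Compare 16 vs 22: take 16 from left. Merged: [1, 4, 6, 7, 16]
Compare 18 vs 22: take 18 from left. Merged: [1, 4, 6, 7, 16, 18]
Compare 19 vs 22: take 19 from left. Merged: [1, 4, 6, 7, 16, 18, 19]
Append remaining from right: [22]. Merged: [1, 4, 6, 7, 16, 18, 19, 22]

Final merged array: [1, 4, 6, 7, 16, 18, 19, 22]
Total comparisons: 7

The merged array is [1, 4, 6, 7, 16, 18, 19, 22], requiring 7 comparisons. The merge step runs in O(n) time where n is the total number of elements.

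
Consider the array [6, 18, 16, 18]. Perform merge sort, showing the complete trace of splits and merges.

Merge sort trace:

Split: [6, 18, 16, 18] -> [6, 18] and [16, 18]
  Split: [6, 18] -> [6] and [18]
  Merge: [6] + [18] -> [6, 18]
  Split: [16, 18] -> [16] and [18]
  Merge: [16] + [18] -> [16, 18]
Merge: [6, 18] + [16, 18] -> [6, 16, 18, 18]

Final sorted array: [6, 16, 18, 18]

The merge sort proceeds by recursively splitting the array and merging sorted halves.
After all merges, the sorted array is [6, 16, 18, 18].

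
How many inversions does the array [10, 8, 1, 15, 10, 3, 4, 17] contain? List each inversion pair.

Finding inversions in [10, 8, 1, 15, 10, 3, 4, 17]:

(0, 1): arr[0]=10 > arr[1]=8
(0, 2): arr[0]=10 > arr[2]=1
(0, 5): arr[0]=10 > arr[5]=3
(0, 6): arr[0]=10 > arr[6]=4
(1, 2): arr[1]=8 > arr[2]=1
(1, 5): arr[1]=8 > arr[5]=3
(1, 6): arr[1]=8 > arr[6]=4
(3, 4): arr[3]=15 > arr[4]=10
(3, 5): arr[3]=15 > arr[5]=3
(3, 6): arr[3]=15 > arr[6]=4
(4, 5): arr[4]=10 > arr[5]=3
(4, 6): arr[4]=10 > arr[6]=4

Total inversions: 12

The array has 12 inversion(s): (0,1), (0,2), (0,5), (0,6), (1,2), (1,5), (1,6), (3,4), (3,5), (3,6), (4,5), (4,6). Each pair (i,j) satisfies i < j and arr[i] > arr[j].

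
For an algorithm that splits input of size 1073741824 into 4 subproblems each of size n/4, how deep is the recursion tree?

For divide and conquer with division factor 4:

Problem sizes at each level:
Level 0: 1073741824
Level 1: 268435456
Level 2: 67108864
Level 3: 16777216
Level 4: 4194304
Level 5: 1048576
Level 6: 262144
Level 7: 65536
Level 8: 16384
Level 9: 4096
Level 10: 1024
Level 11: 256
Level 12: 64
Level 13: 16
Level 14: 4
Level 15: 1

The root is level 0 and the size-1 base case is level 15 (the tree spans levels 0 through 15, i.e. 16 levels counting the root), so the depth is the number of divisions: log_4(1073741824) = 15

The recursion tree depth is log_4(1073741824) = 15. At each level, the problem size is divided by 4, so it takes 15 divisions to reduce to a base case of size 1. The algorithm makes 4 recursive calls at each level.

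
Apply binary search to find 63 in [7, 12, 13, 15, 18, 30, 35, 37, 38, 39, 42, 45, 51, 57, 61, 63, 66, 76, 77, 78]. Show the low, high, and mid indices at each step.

Binary search for 63 in [7, 12, 13, 15, 18, 30, 35, 37, 38, 39, 42, 45, 51, 57, 61, 63, 66, 76, 77, 78]:

lo=0, hi=19, mid=9, arr[mid]=39 -> 39 < 63, search right half
lo=10, hi=19, mid=14, arr[mid]=61 -> 61 < 63, search right half
lo=15, hi=19, mid=17, arr[mid]=76 -> 76 > 63, search left half
lo=15, hi=16, mid=15, arr[mid]=63 -> Found target at index 15!

Binary search finds 63 at index 15 after 4 comparisons. The search repeatedly halves the search space by comparing with the middle element.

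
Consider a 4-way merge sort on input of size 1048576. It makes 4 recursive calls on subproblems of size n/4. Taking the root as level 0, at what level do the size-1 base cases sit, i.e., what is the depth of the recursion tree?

For divide and conquer with division factor 4:

Problem sizes at each level:
Level 0: 1048576
Level 1: 262144
Level 2: 65536
Level 3: 16384
Level 4: 4096
Level 5: 1024
Level 6: 256
Level 7: 64
Level 8: 16
Level 9: 4
Level 10: 1

The root is level 0 and the size-1 base case is level 10 (the tree spans levels 0 through 10, i.e. 11 levels counting the root), so the depth is the number of divisions: log_4(1048576) = 10

The recursion tree depth is log_4(1048576) = 10. At each level, the problem size is divided by 4, so it takes 10 divisions to reduce to a base case of size 1. The algorithm makes 4 recursive calls at each level.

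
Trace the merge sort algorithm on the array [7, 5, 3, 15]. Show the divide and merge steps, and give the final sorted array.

Merge sort trace:

Split: [7, 5, 3, 15] -> [7, 5] and [3, 15]
  Split: [7, 5] -> [7] and [5]
  Merge: [7] + [5] -> [5, 7]
  Split: [3, 15] -> [3] and [15]
  Merge: [3] + [15] -> [3, 15]
Merge: [5, 7] + [3, 15] -> [3, 5, 7, 15]

Final sorted array: [3, 5, 7, 15]

The merge sort proceeds by recursively splitting the array and merging sorted halves.
After all merges, the sorted array is [3, 5, 7, 15].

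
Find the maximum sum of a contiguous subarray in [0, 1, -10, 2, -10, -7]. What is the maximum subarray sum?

Using Kadane's algorithm on [0, 1, -10, 2, -10, -7]:

Scanning through the array:
Position 1 (value 1): max_ending_here = 1, max_so_far = 1
Position 2 (value -10): max_ending_here = -9, max_so_far = 1
Position 3 (value 2): max_ending_here = 2, max_so_far = 2
Position 4 (value -10): max_ending_here = -8, max_so_far = 2
Position 5 (value -7): max_ending_here = -7, max_so_far = 2

Maximum subarray: [2]
Maximum sum: 2

The maximum subarray is [2] with sum 2. This subarray runs from index 3 to index 3.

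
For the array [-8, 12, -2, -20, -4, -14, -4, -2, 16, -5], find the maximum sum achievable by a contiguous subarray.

Using Kadane's algorithm on [-8, 12, -2, -20, -4, -14, -4, -2, 16, -5]:

Scanning through the array:
Position 1 (value 12): max_ending_here = 12, max_so_far = 12
Position 2 (value -2): max_ending_here = 10, max_so_far = 12
Position 3 (value -20): max_ending_here = -10, max_so_far = 12
Position 4 (value -4): max_ending_here = -4, max_so_far = 12
Position 5 (value -14): max_ending_here = -14, max_so_far = 12
Position 6 (value -4): max_ending_here = -4, max_so_far = 12
Position 7 (value -2): max_ending_here = -2, max_so_far = 12
Position 8 (value 16): max_ending_here = 16, max_so_far = 16
Position 9 (value -5): max_ending_here = 11, max_so_far = 16

Maximum subarray: [16]
Maximum sum: 16

The maximum subarray is [16] with sum 16. This subarray runs from index 8 to index 8.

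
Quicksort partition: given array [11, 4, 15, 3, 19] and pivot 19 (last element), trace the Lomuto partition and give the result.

Lomuto partition with pivot = 19:

Initial array: [11, 4, 15, 3, 19]

arr[0]=11 <= 19: swap with position 0, array becomes [11, 4, 15, 3, 19]
arr[1]=4 <= 19: swap with position 1, array becomes [11, 4, 15, 3, 19]
arr[2]=15 <= 19: swap with position 2, array becomes [11, 4, 15, 3, 19]
arr[3]=3 <= 19: swap with position 3, array becomes [11, 4, 15, 3, 19]

Place pivot at position 4: [11, 4, 15, 3, 19]
Pivot position: 4

After partitioning with pivot 19, the array becomes [11, 4, 15, 3, 19]. The pivot is placed at index 4. All elements to the left of the pivot are <= 19, and all elements to the right are > 19.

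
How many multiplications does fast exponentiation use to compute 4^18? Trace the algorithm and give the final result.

Computing 4^18 by squaring (build up from 4^1; each line after the first costs one multiplication):

4^1 = 4
4^2 = (4^1)^2 = 4^2 = 16
4^4 = (4^2)^2 = 16^2 = 256
4^8 = (4^4)^2 = 256^2 = 65536
4^9 = 4 * 4^8 = 4 * 65536 = 262144
4^18 = (4^9)^2 = 262144^2 = 68719476736

Result: 68719476736
Multiplications needed: 5 (5 lines after 4^1)

4^18 = 68719476736. Using exponentiation by squaring, this requires 5 multiplications. The key idea: if the exponent is even, square the half-power; if odd, multiply by the base once.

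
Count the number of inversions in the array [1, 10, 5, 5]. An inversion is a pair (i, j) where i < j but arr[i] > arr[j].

Finding inversions in [1, 10, 5, 5]:

(1, 2): arr[1]=10 > arr[2]=5
(1, 3): arr[1]=10 > arr[3]=5

Total inversions: 2

The array has 2 inversion(s): (1,2), (1,3). Each pair (i,j) satisfies i < j and arr[i] > arr[j].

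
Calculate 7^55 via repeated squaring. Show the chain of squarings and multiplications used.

Computing 7^55 by squaring (build up from 7^1; each line after the first costs one multiplication):

7^1 = 7
7^2 = (7^1)^2 = 7^2 = 49
7^3 = 7 * 7^2 = 7 * 49 = 343
7^6 = (7^3)^2 = 343^2 = 117649
7^12 = (7^6)^2 = 117649^2 = 13841287201
7^13 = 7 * 7^12 = 7 * 13841287201 = 96889010407
7^26 = (7^13)^2 = 96889010407^2 = 9387480337647754305649
7^27 = 7 * 7^26 = 7 * 9387480337647754305649 = 65712362363534280139543
7^54 = (7^27)^2 = 65712362363534280139543^2 = 4318114567396436564035293097707728087552248849
7^55 = 7 * 7^54 = 7 * 4318114567396436564035293097707728087552248849 = 30226801971775055948247051683954096612865741943

Result: 30226801971775055948247051683954096612865741943
Multiplications needed: 9 (9 lines after 7^1)

7^55 = 30226801971775055948247051683954096612865741943. Using exponentiation by squaring, this requires 9 multiplications. The key idea: if the exponent is even, square the half-power; if odd, multiply by the base once.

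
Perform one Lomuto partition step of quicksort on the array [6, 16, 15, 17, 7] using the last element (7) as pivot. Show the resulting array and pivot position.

Lomuto partition with pivot = 7:

Initial array: [6, 16, 15, 17, 7]

arr[0]=6 <= 7: swap with position 0, array becomes [6, 16, 15, 17, 7]
arr[1]=16 > 7: no swap
arr[2]=15 > 7: no swap
arr[3]=17 > 7: no swap

Place pivot at position 1: [6, 7, 15, 17, 16]
Pivot position: 1

After partitioning with pivot 7, the array becomes [6, 7, 15, 17, 16]. The pivot is placed at index 1. All elements to the left of the pivot are <= 7, and all elements to the right are > 7.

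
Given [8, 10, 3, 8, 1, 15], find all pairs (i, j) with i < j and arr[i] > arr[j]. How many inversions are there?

Finding inversions in [8, 10, 3, 8, 1, 15]:

(0, 2): arr[0]=8 > arr[2]=3
(0, 4): arr[0]=8 > arr[4]=1
(1, 2): arr[1]=10 > arr[2]=3
(1, 3): arr[1]=10 > arr[3]=8
(1, 4): arr[1]=10 > arr[4]=1
(2, 4): arr[2]=3 > arr[4]=1
(3, 4): arr[3]=8 > arr[4]=1

Total inversions: 7

The array has 7 inversion(s): (0,2), (0,4), (1,2), (1,3), (1,4), (2,4), (3,4). Each pair (i,j) satisfies i < j and arr[i] > arr[j].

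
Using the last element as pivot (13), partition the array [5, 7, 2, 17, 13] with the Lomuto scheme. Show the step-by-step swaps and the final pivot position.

Lomuto partition with pivot = 13:

Initial array: [5, 7, 2, 17, 13]

arr[0]=5 <= 13: swap with position 0, array becomes [5, 7, 2, 17, 13]
arr[1]=7 <= 13: swap with position 1, array becomes [5, 7, 2, 17, 13]
arr[2]=2 <= 13: swap with position 2, array becomes [5, 7, 2, 17, 13]
arr[3]=17 > 13: no swap

Place pivot at position 3: [5, 7, 2, 13, 17]
Pivot position: 3

After partitioning with pivot 13, the array becomes [5, 7, 2, 13, 17]. The pivot is placed at index 3. All elements to the left of the pivot are <= 13, and all elements to the right are > 13.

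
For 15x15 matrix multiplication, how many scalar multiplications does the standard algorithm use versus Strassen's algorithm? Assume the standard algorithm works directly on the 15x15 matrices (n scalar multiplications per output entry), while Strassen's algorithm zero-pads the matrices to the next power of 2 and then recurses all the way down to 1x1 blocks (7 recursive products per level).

Matrix multiplication for 15x15 matrices:

Strassen's algorithm requires power-of-2 dimensions. Pad 15x15 to 16x16 (next power of 2).

Standard algorithm: 15^3 = 3375 multiplications
Strassen's algorithm: 7^(log2(16)) = 7^4 = 2401 multiplications
Savings: 3375 - 2401 = 974 multiplications

Standard: 3375 multiplications (15^3). Strassen: 2401 multiplications (7^4, after padding to 16x16). Strassen reduces 8 recursive multiplications to 7 at each level.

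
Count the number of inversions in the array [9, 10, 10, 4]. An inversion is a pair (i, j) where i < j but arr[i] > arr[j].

Finding inversions in [9, 10, 10, 4]:

(0, 3): arr[0]=9 > arr[3]=4
(1, 3): arr[1]=10 > arr[3]=4
(2, 3): arr[2]=10 > arr[3]=4

Total inversions: 3

The array has 3 inversion(s): (0,3), (1,3), (2,3). Each pair (i,j) satisfies i < j and arr[i] > arr[j].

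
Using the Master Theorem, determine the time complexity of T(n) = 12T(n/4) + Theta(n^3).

Master Theorem for T(n) = 12T(n/4) + O(n^3):

a = 12, b = 4, c = 3
log_b(a) = log_4(12) = 1.7925

Case 3: c = 3 > log_4(12) = 1.7925
T(n) = O(n^3) = O(n^3)

For T(n) = 12T(n/4) + O(n^3): log_4(12) = 1.7925. This is Case 3 of the Master Theorem (c > log_b(a), work dominated by root), giving O(n^3).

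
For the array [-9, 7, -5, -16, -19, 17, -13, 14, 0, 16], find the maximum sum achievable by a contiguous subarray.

Using Kadane's algorithm on [-9, 7, -5, -16, -19, 17, -13, 14, 0, 16]:

Scanning through the array:
Position 1 (value 7): max_ending_here = 7, max_so_far = 7
Position 2 (value -5): max_ending_here = 2, max_so_far = 7
Position 3 (value -16): max_ending_here = -14, max_so_far = 7
Position 4 (value -19): max_ending_here = -19, max_so_far = 7
Position 5 (value 17): max_ending_here = 17, max_so_far = 17
Position 6 (value -13): max_ending_here = 4, max_so_far = 17
Position 7 (value 14): max_ending_here = 18, max_so_far = 18
Position 8 (value 0): max_ending_here = 18, max_so_far = 18
Position 9 (value 16): max_ending_here = 34, max_so_far = 34

Maximum subarray: [17, -13, 14, 0, 16]
Maximum sum: 34

The maximum subarray is [17, -13, 14, 0, 16] with sum 34. This subarray runs from index 5 to index 9.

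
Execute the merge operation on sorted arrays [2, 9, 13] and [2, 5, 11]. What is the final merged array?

Merging process:

Compare 2 vs 2: take 2 from left. Merged: [2]
Compare 9 vs 2: take 2 from right. Merged: [2, 2]
Compare 9 vs 5: take 5 from right. Merged: [2, 2, 5]
Compare 9 vs 11: take 9 from left. Merged: [2, 2, 5, 9]
Compare 13 vs 11: take 11 from right. Merged: [2, 2, 5, 9, 11]
Append remaining from left: [13]. Merged: [2, 2, 5, 9, 11, 13]

Final merged array: [2, 2, 5, 9, 11, 13]
Total comparisons: 5

The merged array is [2, 2, 5, 9, 11, 13], requiring 5 comparisons. The merge step runs in O(n) time where n is the total number of elements.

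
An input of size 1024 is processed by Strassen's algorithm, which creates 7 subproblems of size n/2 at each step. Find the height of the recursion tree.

For divide and conquer with division factor 2:

Problem sizes at each level:
Level 0: 1024
Level 1: 512
Level 2: 256
Level 3: 128
Level 4: 64
Level 5: 32
Level 6: 16
Level 7: 8
Level 8: 4
Level 9: 2
Level 10: 1

The root is level 0 and the size-1 base case is level 10 (the tree spans levels 0 through 10, i.e. 11 levels counting the root), so the depth is the number of divisions: log_2(1024) = 10

The recursion tree depth is log_2(1024) = 10. At each level, the problem size is divided by 2, so it takes 10 divisions to reduce to a base case of size 1. The algorithm makes 7 recursive calls at each level.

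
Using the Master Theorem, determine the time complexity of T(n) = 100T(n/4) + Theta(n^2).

Master Theorem for T(n) = 100T(n/4) + O(n^2):

a = 100, b = 4, c = 2
log_b(a) = log_4(100) = 3.3219

Case 1: c = 2 < log_4(100) = 3.3219
T(n) = O(n^(log_4 100))

For T(n) = 100T(n/4) + O(n^2): log_4(100) = 3.3219. This is Case 1 of the Master Theorem (c < log_b(a), work dominated by leaves), giving O(n^(log_4 100)).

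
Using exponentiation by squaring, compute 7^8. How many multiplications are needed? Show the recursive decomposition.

Computing 7^8 by squaring (build up from 7^1; each line after the first costs one multiplication):

7^1 = 7
7^2 = (7^1)^2 = 7^2 = 49
7^4 = (7^2)^2 = 49^2 = 2401
7^8 = (7^4)^2 = 2401^2 = 5764801

Result: 5764801
Multiplications needed: 3 (3 lines after 7^1)

7^8 = 5764801. Using exponentiation by squaring, this requires 3 multiplications. The key idea: if the exponent is even, square the half-power; if odd, multiply by the base once.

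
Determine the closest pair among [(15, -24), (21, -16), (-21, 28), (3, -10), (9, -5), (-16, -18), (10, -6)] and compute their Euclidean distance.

Computing all pairwise distances among 7 points:

d((15, -24), (21, -16)) = 10.0
d((15, -24), (-21, 28)) = 63.2456
d((15, -24), (3, -10)) = 18.4391
d((15, -24), (9, -5)) = 19.9249
d((15, -24), (-16, -18)) = 31.5753
d((15, -24), (10, -6)) = 18.6815
d((21, -16), (-21, 28)) = 60.8276
d((21, -16), (3, -10)) = 18.9737
d((21, -16), (9, -5)) = 16.2788
d((21, -16), (-16, -18)) = 37.054
d((21, -16), (10, -6)) = 14.8661
d((-21, 28), (3, -10)) = 44.9444
d((-21, 28), (9, -5)) = 44.5982
d((-21, 28), (-16, -18)) = 46.2709
d((-21, 28), (10, -6)) = 46.0109
d((3, -10), (9, -5)) = 7.8102
d((3, -10), (-16, -18)) = 20.6155
d((3, -10), (10, -6)) = 8.0623
d((9, -5), (-16, -18)) = 28.178
d((9, -5), (10, -6)) = 1.4142 <-- minimum
d((-16, -18), (10, -6)) = 28.6356

Closest pair: (9, -5) and (10, -6) with distance 1.4142

The closest pair is (9, -5) and (10, -6) with Euclidean distance 1.4142. For 7 points, brute-force pairwise comparison is shown above. For large n, the divide-and-conquer algorithm (sort by x, recurse on halves, check the dividing strip) achieves O(n log n).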